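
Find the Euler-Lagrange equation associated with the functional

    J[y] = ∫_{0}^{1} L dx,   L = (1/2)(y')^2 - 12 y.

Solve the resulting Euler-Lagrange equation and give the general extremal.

The Lagrangian is L = (1/2)(y')^2 - 12 y.
∂L/∂y = -12.
∂L/∂y' = y'.
The Euler-Lagrange equation d/dx(∂L/∂y') − ∂L/∂y = 0 becomes:
    y'' + 12 = 0
General solution: y(x) = -6 x^2 + A x + B, where A and B are arbitrary constants fixed by the endpoint conditions.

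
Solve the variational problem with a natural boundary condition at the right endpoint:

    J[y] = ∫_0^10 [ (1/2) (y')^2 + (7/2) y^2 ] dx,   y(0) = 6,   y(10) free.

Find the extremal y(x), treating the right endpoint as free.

The Lagrangian L = (1/2) (y')^2 + (7/2) y^2 gives
    ∂L/∂y = 7 y,   ∂L/∂y' = y'.
Euler-Lagrange: y'' − 7 y = 0.
With k = sqrt(7), the general solution is
    y(x) = A cosh(sqrt(7) x) + B sinh(sqrt(7) x).
Fixed left endpoint y(0) = 6 ⇒ A = 6.
The right endpoint x = 10 is free, so the natural (transversality) condition is ∂L/∂y' |_{x=10} = 0, i.e. y'(10) = 0.
Compute y'(x) = A k sinh(k x) + B k cosh(k x), so
    y'(10) = A k sinh(k·10) + B k cosh(k·10) = 0
    ⇒ B = −A tanh(k·10) = − 6 tanh(sqrt(7)·10).
Therefore the extremal is
    y(x) = 6 cosh(sqrt(7) x) − 6 tanh(sqrt(7)·10) sinh(sqrt(7) x).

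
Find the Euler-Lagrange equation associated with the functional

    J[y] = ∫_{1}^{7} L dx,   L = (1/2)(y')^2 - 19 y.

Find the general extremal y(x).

The Lagrangian is L = (1/2)(y')^2 - 19 y.
∂L/∂y = -19.
∂L/∂y' = y'.
The Euler-Lagrange equation d/dx(∂L/∂y') − ∂L/∂y = 0 becomes:
    y'' + 19 = 0
General solution: y(x) = -(19/2) x^2 + A x + B, where A and B are arbitrary constants fixed by the endpoint conditions.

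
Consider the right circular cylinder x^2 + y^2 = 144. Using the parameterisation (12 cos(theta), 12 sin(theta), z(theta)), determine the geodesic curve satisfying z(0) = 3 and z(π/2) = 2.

Parameterise the cylinder of radius R = 12 as
    r(θ) = (12 cos θ, 12 sin θ, z(θ)).
The arc-length element is
    ds = sqrt(144 + (dz/dθ)^2) dθ,
so the Lagrangian is L = sqrt(144 + z'^2).
L depends on z' only, not on z or θ, so ∂L/∂z = 0 and
    ∂L/∂z' = z' / sqrt(144 + z'^2).
The Euler-Lagrange equation gives
    d/dθ( z' / sqrt(144 + z'^2) ) = 0,
so z' is constant. Integrating once:
    z(θ) = a θ + b,
a helix on the cylinder (a straight line when the cylinder is unrolled). The constants a, b are determined by the endpoint conditions.
With endpoint conditions z(0) = 3 and z(π/2) = 2: from z(0) = b we get b = 3, and a·π/2 + 3 = 2 gives a = -2/π, so
    z(θ) = (-2/π) θ + 3.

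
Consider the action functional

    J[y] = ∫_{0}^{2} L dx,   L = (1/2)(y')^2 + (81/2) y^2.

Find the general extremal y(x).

The Lagrangian is L = (1/2)(y')^2 + (81/2) y^2.
∂L/∂y = 81y.
∂L/∂y' = y'.
The Euler-Lagrange equation d/dx(∂L/∂y') − ∂L/∂y = 0 becomes:
    y'' - 81 y = 0
General solution: y(x) = A e^(9x) + B e^(-9x), where A and B are arbitrary constants fixed by the endpoint conditions.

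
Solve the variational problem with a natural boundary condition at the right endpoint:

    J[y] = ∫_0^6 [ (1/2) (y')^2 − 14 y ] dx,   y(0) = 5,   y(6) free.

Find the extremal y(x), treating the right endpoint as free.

The Lagrangian L = (1/2) (y')^2 − 14 y gives
    ∂L/∂y = −14,   ∂L/∂y' = y'.
Euler-Lagrange: d/dx(y') − (−14) = 0, i.e. y'' + 14 = 0, so
    y(x) = −(14/2) x^2 + C1 x + C2.
Fixed left endpoint y(0) = 5 ⇒ C2 = 5.
The right endpoint x = 6 is free, so the natural (transversality) condition is ∂L/∂y' |_{x=6} = 0, i.e. y'(6) = 0.
Compute y'(x) = −14 x + C1, so y'(6) = −84 + C1 = 0 ⇒ C1 = 84.
Therefore the extremal is
    y(x) = −7 x^2 + 84 x + 5.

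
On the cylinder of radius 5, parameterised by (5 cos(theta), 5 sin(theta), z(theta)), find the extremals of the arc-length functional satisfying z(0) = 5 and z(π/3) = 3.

Parameterise the cylinder of radius R = 5 as
    r(θ) = (5 cos θ, 5 sin θ, z(θ)).
The arc-length element is
    ds = sqrt(25 + (dz/dθ)^2) dθ,
so the Lagrangian is L = sqrt(25 + z'^2).
L depends on z' only, not on z or θ, so ∂L/∂z = 0 and
    ∂L/∂z' = z' / sqrt(25 + z'^2).
The Euler-Lagrange equation gives
    d/dθ( z' / sqrt(25 + z'^2) ) = 0,
so z' is constant. Integrating once:
    z(θ) = a θ + b,
a helix on the cylinder (a straight line when the cylinder is unrolled). The constants a, b are determined by the endpoint conditions.
With endpoint conditions z(0) = 5 and z(π/3) = 3: from z(0) = b we get b = 5, and a·π/3 + 5 = 3 gives a = -6/π, so
    z(θ) = (-6/π) θ + 5.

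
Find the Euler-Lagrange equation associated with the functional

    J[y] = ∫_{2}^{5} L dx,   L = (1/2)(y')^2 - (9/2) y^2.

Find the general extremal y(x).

The Lagrangian is L = (1/2)(y')^2 - (9/2) y^2.
∂L/∂y = -9y.
∂L/∂y' = y'.
The Euler-Lagrange equation d/dx(∂L/∂y') − ∂L/∂y = 0 becomes:
    y'' + 9 y = 0
General solution: y(x) = A sin(3x) + B cos(3x), where A and B are arbitrary constants fixed by the endpoint conditions.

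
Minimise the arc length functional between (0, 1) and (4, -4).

Arc-length functional: J[y] = ∫ sqrt(1 + (y')^2) dx.
Lagrangian L = sqrt(1 + (y')^2) has no explicit y dependence, so ∂L/∂y = 0 and the Euler-Lagrange equation gives
    d/dx( y' / sqrt(1 + (y')^2) ) = 0  ⇒  y' / sqrt(1 + (y')^2) = const.
Hence y' is constant, so y(x) is affine.
Fitting the endpoints (0, 1) and (4, -4):
    slope m = ((-4) − 1) / (4 − 0) = -5/4,
    intercept c = 1 − m·0 = 1.
Extremal: y(x) = (-5/4) x + 1.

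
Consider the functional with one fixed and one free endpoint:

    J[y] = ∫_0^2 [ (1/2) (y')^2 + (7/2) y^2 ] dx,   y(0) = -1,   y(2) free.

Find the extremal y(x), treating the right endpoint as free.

The Lagrangian L = (1/2) (y')^2 + (7/2) y^2 gives
    ∂L/∂y = 7 y,   ∂L/∂y' = y'.
Euler-Lagrange: y'' − 7 y = 0.
With k = sqrt(7), the general solution is
    y(x) = A cosh(sqrt(7) x) + B sinh(sqrt(7) x).
Fixed left endpoint y(0) = -1 ⇒ A = -1.
The right endpoint x = 2 is free, so the natural (transversality) condition is ∂L/∂y' |_{x=2} = 0, i.e. y'(2) = 0.
Compute y'(x) = A k sinh(k x) + B k cosh(k x), so
    y'(2) = A k sinh(k·2) + B k cosh(k·2) = 0
    ⇒ B = −A tanh(k·2) = tanh(sqrt(7)·2).
Therefore the extremal is
    y(x) = −cosh(sqrt(7) x) + tanh(sqrt(7)·2) sinh(sqrt(7) x).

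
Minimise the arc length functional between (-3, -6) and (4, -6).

Arc-length functional: J[y] = ∫ sqrt(1 + (y')^2) dx.
Lagrangian L = sqrt(1 + (y')^2) has no explicit y dependence, so ∂L/∂y = 0 and the Euler-Lagrange equation gives
    d/dx( y' / sqrt(1 + (y')^2) ) = 0  ⇒  y' / sqrt(1 + (y')^2) = const.
Hence y' is constant, so y(x) is affine.
Fitting the endpoints (-3, -6) and (4, -6):
    slope m = ((-6) − (-6)) / (4 − (-3)) = 0,
    intercept c = (-6) − m·(-3) = -6.
Extremal: y(x) = -6.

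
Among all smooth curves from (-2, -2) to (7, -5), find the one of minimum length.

Arc-length functional: J[y] = ∫ sqrt(1 + (y')^2) dx.
Lagrangian L = sqrt(1 + (y')^2) has no explicit y dependence, so ∂L/∂y = 0 and the Euler-Lagrange equation gives
    d/dx( y' / sqrt(1 + (y')^2) ) = 0  ⇒  y' / sqrt(1 + (y')^2) = const.
Hence y' is constant, so y(x) is affine.
Fitting the endpoints (-2, -2) and (7, -5):
    slope m = ((-5) − (-2)) / (7 − (-2)) = -1/3,
    intercept c = (-2) − m·(-2) = -8/3.
Extremal: y(x) = (-1/3) x - 8/3.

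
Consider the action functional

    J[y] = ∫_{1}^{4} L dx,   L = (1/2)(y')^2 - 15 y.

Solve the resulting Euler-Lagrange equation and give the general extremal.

The Lagrangian is L = (1/2)(y')^2 - 15 y.
∂L/∂y = -15.
∂L/∂y' = y'.
The Euler-Lagrange equation d/dx(∂L/∂y') − ∂L/∂y = 0 becomes:
    y'' + 15 = 0
General solution: y(x) = -(15/2) x^2 + A x + B, where A and B are arbitrary constants fixed by the endpoint conditions.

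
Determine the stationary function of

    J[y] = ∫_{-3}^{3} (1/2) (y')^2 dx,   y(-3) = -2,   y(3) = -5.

The Lagrangian is L = (1/2) (y')^2.
Compute ∂L/∂y = 0, ∂L/∂y' = y'.
The Euler-Lagrange equation d/dx(∂L/∂y') − ∂L/∂y = 0 reduces to
    y'' = 0.
Its general solution is
    y(x) = A x + B,
with A, B fixed by the endpoint conditions.
Applying the endpoint conditions y(-3) = -2 and y(3) = -5: solve A·-3 + B = -2 and A·3 + B = -5. Subtracting gives A(3 − -3) = -5 − -2, so A = -1/2, and B = -2 − A·-3 = -7/2. Therefore
    y(x) = (-1/2) x - 7/2.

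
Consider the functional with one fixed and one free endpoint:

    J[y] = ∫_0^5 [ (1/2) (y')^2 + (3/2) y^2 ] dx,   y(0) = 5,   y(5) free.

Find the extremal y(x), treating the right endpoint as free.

The Lagrangian L = (1/2) (y')^2 + (3/2) y^2 gives
    ∂L/∂y = 3 y,   ∂L/∂y' = y'.
Euler-Lagrange: y'' − 3 y = 0.
With k = sqrt(3), the general solution is
    y(x) = A cosh(sqrt(3) x) + B sinh(sqrt(3) x).
Fixed left endpoint y(0) = 5 ⇒ A = 5.
The right endpoint x = 5 is free, so the natural (transversality) condition is ∂L/∂y' |_{x=5} = 0, i.e. y'(5) = 0.
Compute y'(x) = A k sinh(k x) + B k cosh(k x), so
    y'(5) = A k sinh(k·5) + B k cosh(k·5) = 0
    ⇒ B = −A tanh(k·5) = − 5 tanh(sqrt(3)·5).
Therefore the extremal is
    y(x) = 5 cosh(sqrt(3) x) − 5 tanh(sqrt(3)·5) sinh(sqrt(3) x).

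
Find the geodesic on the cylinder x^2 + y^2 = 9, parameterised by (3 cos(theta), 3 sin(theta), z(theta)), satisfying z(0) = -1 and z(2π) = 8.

Parameterise the cylinder of radius R = 3 as
    r(θ) = (3 cos θ, 3 sin θ, z(θ)).
The arc-length element is
    ds = sqrt(9 + (dz/dθ)^2) dθ,
so the Lagrangian is L = sqrt(9 + z'^2).
L depends on z' only, not on z or θ, so ∂L/∂z = 0 and
    ∂L/∂z' = z' / sqrt(9 + z'^2).
The Euler-Lagrange equation gives
    d/dθ( z' / sqrt(9 + z'^2) ) = 0,
so z' is constant. Integrating once:
    z(θ) = a θ + b,
a helix on the cylinder (a straight line when the cylinder is unrolled). The constants a, b are determined by the endpoint conditions.
With endpoint conditions z(0) = -1 and z(2π) = 8: from z(0) = b we get b = -1, and a·2π + -1 = 8 gives a = 9/(2π), so
    z(θ) = (9/(2π)) θ − 1.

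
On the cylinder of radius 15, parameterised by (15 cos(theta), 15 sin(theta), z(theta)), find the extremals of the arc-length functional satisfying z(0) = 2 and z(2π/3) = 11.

Parameterise the cylinder of radius R = 15 as
    r(θ) = (15 cos θ, 15 sin θ, z(θ)).
The arc-length element is
    ds = sqrt(225 + (dz/dθ)^2) dθ,
so the Lagrangian is L = sqrt(225 + z'^2).
L depends on z' only, not on z or θ, so ∂L/∂z = 0 and
    ∂L/∂z' = z' / sqrt(225 + z'^2).
The Euler-Lagrange equation gives
    d/dθ( z' / sqrt(225 + z'^2) ) = 0,
so z' is constant. Integrating once:
    z(θ) = a θ + b,
a helix on the cylinder (a straight line when the cylinder is unrolled). The constants a, b are determined by the endpoint conditions.
With endpoint conditions z(0) = 2 and z(2π/3) = 11: from z(0) = b we get b = 2, and a·2π/3 + 2 = 11 gives a = 27/(2π), so
    z(θ) = (27/(2π)) θ + 2.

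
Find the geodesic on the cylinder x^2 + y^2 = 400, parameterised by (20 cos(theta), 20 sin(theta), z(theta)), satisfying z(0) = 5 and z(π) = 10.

Parameterise the cylinder of radius R = 20 as
    r(θ) = (20 cos θ, 20 sin θ, z(θ)).
The arc-length element is
    ds = sqrt(400 + (dz/dθ)^2) dθ,
so the Lagrangian is L = sqrt(400 + z'^2).
L depends on z' only, not on z or θ, so ∂L/∂z = 0 and
    ∂L/∂z' = z' / sqrt(400 + z'^2).
The Euler-Lagrange equation gives
    d/dθ( z' / sqrt(400 + z'^2) ) = 0,
so z' is constant. Integrating once:
    z(θ) = a θ + b,
a helix on the cylinder (a straight line when the cylinder is unrolled). The constants a, b are determined by the endpoint conditions.
With endpoint conditions z(0) = 5 and z(π) = 10: from z(0) = b we get b = 5, and a·π + 5 = 10 gives a = 5/π, so
    z(θ) = (5/π) θ + 5.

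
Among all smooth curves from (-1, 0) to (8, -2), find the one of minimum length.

Arc-length functional: J[y] = ∫ sqrt(1 + (y')^2) dx.
Lagrangian L = sqrt(1 + (y')^2) has no explicit y dependence, so ∂L/∂y = 0 and the Euler-Lagrange equation gives
    d/dx( y' / sqrt(1 + (y')^2) ) = 0  ⇒  y' / sqrt(1 + (y')^2) = const.
Hence y' is constant, so y(x) is affine.
Fitting the endpoints (-1, 0) and (8, -2):
    slope m = ((-2) − 0) / (8 − (-1)) = -2/9,
    intercept c = 0 − m·(-1) = -2/9.
Extremal: y(x) = (-2/9) x - 2/9.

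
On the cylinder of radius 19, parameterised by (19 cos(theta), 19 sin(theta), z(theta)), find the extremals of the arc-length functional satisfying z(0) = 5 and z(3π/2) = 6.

Parameterise the cylinder of radius R = 19 as
    r(θ) = (19 cos θ, 19 sin θ, z(θ)).
The arc-length element is
    ds = sqrt(361 + (dz/dθ)^2) dθ,
so the Lagrangian is L = sqrt(361 + z'^2).
L depends on z' only, not on z or θ, so ∂L/∂z = 0 and
    ∂L/∂z' = z' / sqrt(361 + z'^2).
The Euler-Lagrange equation gives
    d/dθ( z' / sqrt(361 + z'^2) ) = 0,
so z' is constant. Integrating once:
    z(θ) = a θ + b,
a helix on the cylinder (a straight line when the cylinder is unrolled). The constants a, b are determined by the endpoint conditions.
With endpoint conditions z(0) = 5 and z(3π/2) = 6: from z(0) = b we get b = 5, and a·3π/2 + 5 = 6 gives a = 2/(3π), so
    z(θ) = (2/(3π)) θ + 5.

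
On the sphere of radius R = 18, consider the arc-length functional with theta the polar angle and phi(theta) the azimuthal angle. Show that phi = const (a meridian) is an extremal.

On the sphere of radius R = 18 with spherical coordinates (θ, φ), the induced metric is
    ds^2 = 324(dθ^2 + sin^2(θ) dφ^2).
Using θ as the parameter, the arc-length functional becomes
    J[φ] = ∫ 18 sqrt(1 + sin^2(θ) (dφ/dθ)^2) dθ.
So L = 18 sqrt(1 + sin^2(θ) φ'^2). Compute
    ∂L/∂φ = 0  (L has no explicit φ dependence),
    ∂L/∂φ' = 18 sin^2(θ) φ' / sqrt(1 + sin^2(θ) φ'^2).
For the candidate φ(θ) = c (constant), φ' = 0, so ∂L/∂φ' evaluated along the candidate vanishes, and ∂L/∂φ is identically zero. Hence
    d/dθ(∂L/∂φ') − ∂L/∂φ = 0
is satisfied. Therefore meridians φ = const are extremals of arc length — they are geodesics on the sphere.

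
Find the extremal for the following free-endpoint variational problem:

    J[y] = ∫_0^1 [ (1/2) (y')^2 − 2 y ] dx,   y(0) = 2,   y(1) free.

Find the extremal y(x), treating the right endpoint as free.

The Lagrangian L = (1/2) (y')^2 − 2 y gives
    ∂L/∂y = −2,   ∂L/∂y' = y'.
Euler-Lagrange: d/dx(y') − (−2) = 0, i.e. y'' + 2 = 0, so
    y(x) = −(2/2) x^2 + C1 x + C2.
Fixed left endpoint y(0) = 2 ⇒ C2 = 2.
The right endpoint x = 1 is free, so the natural (transversality) condition is ∂L/∂y' |_{x=1} = 0, i.e. y'(1) = 0.
Compute y'(x) = −2 x + C1, so y'(1) = −2 + C1 = 0 ⇒ C1 = 2.
Therefore the extremal is
    y(x) = −x^2 + 2 x + 2.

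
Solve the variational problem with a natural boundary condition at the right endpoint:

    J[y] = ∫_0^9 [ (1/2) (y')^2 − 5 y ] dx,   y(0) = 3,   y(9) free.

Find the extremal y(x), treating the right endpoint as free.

The Lagrangian L = (1/2) (y')^2 − 5 y gives
    ∂L/∂y = −5,   ∂L/∂y' = y'.
Euler-Lagrange: d/dx(y') − (−5) = 0, i.e. y'' + 5 = 0, so
    y(x) = −(5/2) x^2 + C1 x + C2.
Fixed left endpoint y(0) = 3 ⇒ C2 = 3.
The right endpoint x = 9 is free, so the natural (transversality) condition is ∂L/∂y' |_{x=9} = 0, i.e. y'(9) = 0.
Compute y'(x) = −5 x + C1, so y'(9) = −45 + C1 = 0 ⇒ C1 = 45.
Therefore the extremal is
    y(x) = −(5/2) x^2 + 45 x + 3.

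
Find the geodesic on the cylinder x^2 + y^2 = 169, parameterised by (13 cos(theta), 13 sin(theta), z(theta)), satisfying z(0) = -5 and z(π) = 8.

Parameterise the cylinder of radius R = 13 as
    r(θ) = (13 cos θ, 13 sin θ, z(θ)).
The arc-length element is
    ds = sqrt(169 + (dz/dθ)^2) dθ,
so the Lagrangian is L = sqrt(169 + z'^2).
L depends on z' only, not on z or θ, so ∂L/∂z = 0 and
    ∂L/∂z' = z' / sqrt(169 + z'^2).
The Euler-Lagrange equation gives
    d/dθ( z' / sqrt(169 + z'^2) ) = 0,
so z' is constant. Integrating once:
    z(θ) = a θ + b,
a helix on the cylinder (a straight line when the cylinder is unrolled). The constants a, b are determined by the endpoint conditions.
With endpoint conditions z(0) = -5 and z(π) = 8: from z(0) = b we get b = -5, and a·π + -5 = 8 gives a = 13/π, so
    z(θ) = (13/π) θ − 5.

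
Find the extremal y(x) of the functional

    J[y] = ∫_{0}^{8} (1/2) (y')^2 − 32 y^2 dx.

The Lagrangian is L = (1/2) (y')^2 − 32 y^2.
Compute ∂L/∂y = -64y, ∂L/∂y' = y'.
The Euler-Lagrange equation d/dx(∂L/∂y') − ∂L/∂y = 0 reduces to
    y'' + 64 y = 0.
Its general solution is
    y(x) = A sin(8x) + B cos(8x),
with A, B fixed by the endpoint conditions.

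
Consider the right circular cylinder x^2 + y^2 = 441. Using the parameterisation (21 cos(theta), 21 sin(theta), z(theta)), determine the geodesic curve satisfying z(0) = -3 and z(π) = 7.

Parameterise the cylinder of radius R = 21 as
    r(θ) = (21 cos θ, 21 sin θ, z(θ)).
The arc-length element is
    ds = sqrt(441 + (dz/dθ)^2) dθ,
so the Lagrangian is L = sqrt(441 + z'^2).
L depends on z' only, not on z or θ, so ∂L/∂z = 0 and
    ∂L/∂z' = z' / sqrt(441 + z'^2).
The Euler-Lagrange equation gives
    d/dθ( z' / sqrt(441 + z'^2) ) = 0,
so z' is constant. Integrating once:
    z(θ) = a θ + b,
a helix on the cylinder (a straight line when the cylinder is unrolled). The constants a, b are determined by the endpoint conditions.
With endpoint conditions z(0) = -3 and z(π) = 7: from z(0) = b we get b = -3, and a·π + -3 = 7 gives a = 10/π, so
    z(θ) = (10/π) θ − 3.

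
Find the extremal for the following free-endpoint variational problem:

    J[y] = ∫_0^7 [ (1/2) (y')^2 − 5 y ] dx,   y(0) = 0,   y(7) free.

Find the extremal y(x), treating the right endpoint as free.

The Lagrangian L = (1/2) (y')^2 − 5 y gives
    ∂L/∂y = −5,   ∂L/∂y' = y'.
Euler-Lagrange: d/dx(y') − (−5) = 0, i.e. y'' + 5 = 0, so
    y(x) = −(5/2) x^2 + C1 x + C2.
Fixed left endpoint y(0) = 0 ⇒ C2 = 0.
The right endpoint x = 7 is free, so the natural (transversality) condition is ∂L/∂y' |_{x=7} = 0, i.e. y'(7) = 0.
Compute y'(x) = −5 x + C1, so y'(7) = −35 + C1 = 0 ⇒ C1 = 35.
Therefore the extremal is
    y(x) = −(5/2) x^2 + 35 x.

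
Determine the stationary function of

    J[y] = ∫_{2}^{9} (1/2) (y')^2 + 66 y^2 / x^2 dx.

The Lagrangian is L = (1/2) (y')^2 + 66 y^2 / x^2.
Compute ∂L/∂y = 132y/x^2, ∂L/∂y' = y'.
The Euler-Lagrange equation d/dx(∂L/∂y') − ∂L/∂y = 0 reduces to
    y'' − 132/x^2 · y = 0  (x > 0).
Its general solution is
    y(x) = A x^12 + B x^(-11),
with A, B fixed by the endpoint conditions.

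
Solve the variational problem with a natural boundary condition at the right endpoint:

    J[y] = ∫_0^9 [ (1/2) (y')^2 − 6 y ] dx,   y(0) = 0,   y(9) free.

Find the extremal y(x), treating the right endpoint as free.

The Lagrangian L = (1/2) (y')^2 − 6 y gives
    ∂L/∂y = −6,   ∂L/∂y' = y'.
Euler-Lagrange: d/dx(y') − (−6) = 0, i.e. y'' + 6 = 0, so
    y(x) = −(6/2) x^2 + C1 x + C2.
Fixed left endpoint y(0) = 0 ⇒ C2 = 0.
The right endpoint x = 9 is free, so the natural (transversality) condition is ∂L/∂y' |_{x=9} = 0, i.e. y'(9) = 0.
Compute y'(x) = −6 x + C1, so y'(9) = −54 + C1 = 0 ⇒ C1 = 54.
Therefore the extremal is
    y(x) = −3 x^2 + 54 x.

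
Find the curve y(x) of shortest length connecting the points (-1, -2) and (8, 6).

Arc-length functional: J[y] = ∫ sqrt(1 + (y')^2) dx.
Lagrangian L = sqrt(1 + (y')^2) has no explicit y dependence, so ∂L/∂y = 0 and the Euler-Lagrange equation gives
    d/dx( y' / sqrt(1 + (y')^2) ) = 0  ⇒  y' / sqrt(1 + (y')^2) = const.
Hence y' is constant, so y(x) is affine.
Fitting the endpoints (-1, -2) and (8, 6):
    slope m = (6 − (-2)) / (8 − (-1)) = 8/9,
    intercept c = (-2) − m·(-1) = -10/9.
Extremal: y(x) = (8/9) x - 10/9.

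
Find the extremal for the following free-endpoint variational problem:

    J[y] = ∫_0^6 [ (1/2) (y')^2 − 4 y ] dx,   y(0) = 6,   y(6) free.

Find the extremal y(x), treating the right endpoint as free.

The Lagrangian L = (1/2) (y')^2 − 4 y gives
    ∂L/∂y = −4,   ∂L/∂y' = y'.
Euler-Lagrange: d/dx(y') − (−4) = 0, i.e. y'' + 4 = 0, so
    y(x) = −(4/2) x^2 + C1 x + C2.
Fixed left endpoint y(0) = 6 ⇒ C2 = 6.
The right endpoint x = 6 is free, so the natural (transversality) condition is ∂L/∂y' |_{x=6} = 0, i.e. y'(6) = 0.
Compute y'(x) = −4 x + C1, so y'(6) = −24 + C1 = 0 ⇒ C1 = 24.
Therefore the extremal is
    y(x) = −2 x^2 + 24 x + 6.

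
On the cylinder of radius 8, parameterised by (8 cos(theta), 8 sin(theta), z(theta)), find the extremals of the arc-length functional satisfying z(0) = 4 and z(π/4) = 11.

Parameterise the cylinder of radius R = 8 as
    r(θ) = (8 cos θ, 8 sin θ, z(θ)).
The arc-length element is
    ds = sqrt(64 + (dz/dθ)^2) dθ,
so the Lagrangian is L = sqrt(64 + z'^2).
L depends on z' only, not on z or θ, so ∂L/∂z = 0 and
    ∂L/∂z' = z' / sqrt(64 + z'^2).
The Euler-Lagrange equation gives
    d/dθ( z' / sqrt(64 + z'^2) ) = 0,
so z' is constant. Integrating once:
    z(θ) = a θ + b,
a helix on the cylinder (a straight line when the cylinder is unrolled). The constants a, b are determined by the endpoint conditions.
With endpoint conditions z(0) = 4 and z(π/4) = 11: from z(0) = b we get b = 4, and a·π/4 + 4 = 11 gives a = 28/π, so
    z(θ) = (28/π) θ + 4.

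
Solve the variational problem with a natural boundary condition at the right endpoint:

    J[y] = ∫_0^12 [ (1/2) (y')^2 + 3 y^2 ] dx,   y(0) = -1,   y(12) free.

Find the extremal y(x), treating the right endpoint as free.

The Lagrangian L = (1/2) (y')^2 + 3 y^2 gives
    ∂L/∂y = 6 y,   ∂L/∂y' = y'.
Euler-Lagrange: y'' − 6 y = 0.
With k = sqrt(6), the general solution is
    y(x) = A cosh(sqrt(6) x) + B sinh(sqrt(6) x).
Fixed left endpoint y(0) = -1 ⇒ A = -1.
The right endpoint x = 12 is free, so the natural (transversality) condition is ∂L/∂y' |_{x=12} = 0, i.e. y'(12) = 0.
Compute y'(x) = A k sinh(k x) + B k cosh(k x), so
    y'(12) = A k sinh(k·12) + B k cosh(k·12) = 0
    ⇒ B = −A tanh(k·12) = tanh(sqrt(6)·12).
Therefore the extremal is
    y(x) = −cosh(sqrt(6) x) + tanh(sqrt(6)·12) sinh(sqrt(6) x).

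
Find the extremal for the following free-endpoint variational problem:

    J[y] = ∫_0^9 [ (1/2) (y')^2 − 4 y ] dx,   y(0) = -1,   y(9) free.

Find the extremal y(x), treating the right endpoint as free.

The Lagrangian L = (1/2) (y')^2 − 4 y gives
    ∂L/∂y = −4,   ∂L/∂y' = y'.
Euler-Lagrange: d/dx(y') − (−4) = 0, i.e. y'' + 4 = 0, so
    y(x) = −(4/2) x^2 + C1 x + C2.
Fixed left endpoint y(0) = -1 ⇒ C2 = -1.
The right endpoint x = 9 is free, so the natural (transversality) condition is ∂L/∂y' |_{x=9} = 0, i.e. y'(9) = 0.
Compute y'(x) = −4 x + C1, so y'(9) = −36 + C1 = 0 ⇒ C1 = 36.
Therefore the extremal is
    y(x) = −2 x^2 + 36 x − 1.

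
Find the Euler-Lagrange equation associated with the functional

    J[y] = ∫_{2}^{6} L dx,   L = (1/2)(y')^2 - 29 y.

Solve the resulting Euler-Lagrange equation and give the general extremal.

The Lagrangian is L = (1/2)(y')^2 - 29 y.
∂L/∂y = -29.
∂L/∂y' = y'.
The Euler-Lagrange equation d/dx(∂L/∂y') − ∂L/∂y = 0 becomes:
    y'' + 29 = 0
General solution: y(x) = -(29/2) x^2 + A x + B, where A and B are arbitrary constants fixed by the endpoint conditions.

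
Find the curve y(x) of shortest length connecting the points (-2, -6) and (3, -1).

Arc-length functional: J[y] = ∫ sqrt(1 + (y')^2) dx.
Lagrangian L = sqrt(1 + (y')^2) has no explicit y dependence, so ∂L/∂y = 0 and the Euler-Lagrange equation gives
    d/dx( y' / sqrt(1 + (y')^2) ) = 0  ⇒  y' / sqrt(1 + (y')^2) = const.
Hence y' is constant, so y(x) is affine.
Fitting the endpoints (-2, -6) and (3, -1):
    slope m = ((-1) − (-6)) / (3 − (-2)) = 1,
    intercept c = (-6) − m·(-2) = -4.
Extremal: y(x) = x - 4.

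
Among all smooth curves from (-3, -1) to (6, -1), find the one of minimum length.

Arc-length functional: J[y] = ∫ sqrt(1 + (y')^2) dx.
Lagrangian L = sqrt(1 + (y')^2) has no explicit y dependence, so ∂L/∂y = 0 and the Euler-Lagrange equation gives
    d/dx( y' / sqrt(1 + (y')^2) ) = 0  ⇒  y' / sqrt(1 + (y')^2) = const.
Hence y' is constant, so y(x) is affine.
Fitting the endpoints (-3, -1) and (6, -1):
    slope m = ((-1) − (-1)) / (6 − (-3)) = 0,
    intercept c = (-1) − m·(-3) = -1.
Extremal: y(x) = -1.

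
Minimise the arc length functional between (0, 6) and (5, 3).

Arc-length functional: J[y] = ∫ sqrt(1 + (y')^2) dx.
Lagrangian L = sqrt(1 + (y')^2) has no explicit y dependence, so ∂L/∂y = 0 and the Euler-Lagrange equation gives
    d/dx( y' / sqrt(1 + (y')^2) ) = 0  ⇒  y' / sqrt(1 + (y')^2) = const.
Hence y' is constant, so y(x) is affine.
Fitting the endpoints (0, 6) and (5, 3):
    slope m = (3 − 6) / (5 − 0) = -3/5,
    intercept c = 6 − m·0 = 6.
Extremal: y(x) = (-3/5) x + 6.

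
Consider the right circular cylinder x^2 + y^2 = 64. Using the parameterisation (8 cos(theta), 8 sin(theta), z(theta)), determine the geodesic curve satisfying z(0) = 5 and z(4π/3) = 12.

Parameterise the cylinder of radius R = 8 as
    r(θ) = (8 cos θ, 8 sin θ, z(θ)).
The arc-length element is
    ds = sqrt(64 + (dz/dθ)^2) dθ,
so the Lagrangian is L = sqrt(64 + z'^2).
L depends on z' only, not on z or θ, so ∂L/∂z = 0 and
    ∂L/∂z' = z' / sqrt(64 + z'^2).
The Euler-Lagrange equation gives
    d/dθ( z' / sqrt(64 + z'^2) ) = 0,
so z' is constant. Integrating once:
    z(θ) = a θ + b,
a helix on the cylinder (a straight line when the cylinder is unrolled). The constants a, b are determined by the endpoint conditions.
With endpoint conditions z(0) = 5 and z(4π/3) = 12: from z(0) = b we get b = 5, and a·4π/3 + 5 = 12 gives a = 21/(4π), so
    z(θ) = (21/(4π)) θ + 5.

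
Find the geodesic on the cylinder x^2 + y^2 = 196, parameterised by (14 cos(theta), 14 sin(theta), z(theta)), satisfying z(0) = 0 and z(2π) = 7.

Parameterise the cylinder of radius R = 14 as
    r(θ) = (14 cos θ, 14 sin θ, z(θ)).
The arc-length element is
    ds = sqrt(196 + (dz/dθ)^2) dθ,
so the Lagrangian is L = sqrt(196 + z'^2).
L depends on z' only, not on z or θ, so ∂L/∂z = 0 and
    ∂L/∂z' = z' / sqrt(196 + z'^2).
The Euler-Lagrange equation gives
    d/dθ( z' / sqrt(196 + z'^2) ) = 0,
so z' is constant. Integrating once:
    z(θ) = a θ + b,
a helix on the cylinder (a straight line when the cylinder is unrolled). The constants a, b are determined by the endpoint conditions.
With endpoint conditions z(0) = 0 and z(2π) = 7: from z(0) = b we get b = 0, and a·2π + 0 = 7 gives a = 7/(2π), so
    z(θ) = (7/(2π)) θ.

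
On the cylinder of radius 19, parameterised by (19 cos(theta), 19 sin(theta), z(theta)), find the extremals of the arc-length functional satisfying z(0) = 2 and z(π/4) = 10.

Parameterise the cylinder of radius R = 19 as
    r(θ) = (19 cos θ, 19 sin θ, z(θ)).
The arc-length element is
    ds = sqrt(361 + (dz/dθ)^2) dθ,
so the Lagrangian is L = sqrt(361 + z'^2).
L depends on z' only, not on z or θ, so ∂L/∂z = 0 and
    ∂L/∂z' = z' / sqrt(361 + z'^2).
The Euler-Lagrange equation gives
    d/dθ( z' / sqrt(361 + z'^2) ) = 0,
so z' is constant. Integrating once:
    z(θ) = a θ + b,
a helix on the cylinder (a straight line when the cylinder is unrolled). The constants a, b are determined by the endpoint conditions.
With endpoint conditions z(0) = 2 and z(π/4) = 10: from z(0) = b we get b = 2, and a·π/4 + 2 = 10 gives a = 32/π, so
    z(θ) = (32/π) θ + 2.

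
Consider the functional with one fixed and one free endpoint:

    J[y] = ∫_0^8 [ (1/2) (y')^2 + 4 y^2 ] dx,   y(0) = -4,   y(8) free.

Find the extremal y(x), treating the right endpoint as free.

The Lagrangian L = (1/2) (y')^2 + 4 y^2 gives
    ∂L/∂y = 8 y,   ∂L/∂y' = y'.
Euler-Lagrange: y'' − 8 y = 0.
With k = sqrt(8), the general solution is
    y(x) = A cosh(sqrt(8) x) + B sinh(sqrt(8) x).
Fixed left endpoint y(0) = -4 ⇒ A = -4.
The right endpoint x = 8 is free, so the natural (transversality) condition is ∂L/∂y' |_{x=8} = 0, i.e. y'(8) = 0.
Compute y'(x) = A k sinh(k x) + B k cosh(k x), so
    y'(8) = A k sinh(k·8) + B k cosh(k·8) = 0
    ⇒ B = −A tanh(k·8) = 4 tanh(sqrt(8)·8).
Therefore the extremal is
    y(x) = −4 cosh(sqrt(8) x) + 4 tanh(sqrt(8)·8) sinh(sqrt(8) x).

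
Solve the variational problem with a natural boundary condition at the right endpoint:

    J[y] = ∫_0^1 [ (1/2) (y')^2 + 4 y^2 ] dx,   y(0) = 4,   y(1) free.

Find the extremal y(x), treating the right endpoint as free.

The Lagrangian L = (1/2) (y')^2 + 4 y^2 gives
    ∂L/∂y = 8 y,   ∂L/∂y' = y'.
Euler-Lagrange: y'' − 8 y = 0.
With k = sqrt(8), the general solution is
    y(x) = A cosh(sqrt(8) x) + B sinh(sqrt(8) x).
Fixed left endpoint y(0) = 4 ⇒ A = 4.
The right endpoint x = 1 is free, so the natural (transversality) condition is ∂L/∂y' |_{x=1} = 0, i.e. y'(1) = 0.
Compute y'(x) = A k sinh(k x) + B k cosh(k x), so
    y'(1) = A k sinh(k·1) + B k cosh(k·1) = 0
    ⇒ B = −A tanh(k·1) = − 4 tanh(sqrt(8)·1).
Therefore the extremal is
    y(x) = 4 cosh(sqrt(8) x) − 4 tanh(sqrt(8)·1) sinh(sqrt(8) x).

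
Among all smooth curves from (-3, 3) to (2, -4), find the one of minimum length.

Arc-length functional: J[y] = ∫ sqrt(1 + (y')^2) dx.
Lagrangian L = sqrt(1 + (y')^2) has no explicit y dependence, so ∂L/∂y = 0 and the Euler-Lagrange equation gives
    d/dx( y' / sqrt(1 + (y')^2) ) = 0  ⇒  y' / sqrt(1 + (y')^2) = const.
Hence y' is constant, so y(x) is affine.
Fitting the endpoints (-3, 3) and (2, -4):
    slope m = ((-4) − 3) / (2 − (-3)) = -7/5,
    intercept c = 3 − m·(-3) = -6/5.
Extremal: y(x) = (-7/5) x - 6/5.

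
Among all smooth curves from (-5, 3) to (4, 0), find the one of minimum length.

Arc-length functional: J[y] = ∫ sqrt(1 + (y')^2) dx.
Lagrangian L = sqrt(1 + (y')^2) has no explicit y dependence, so ∂L/∂y = 0 and the Euler-Lagrange equation gives
    d/dx( y' / sqrt(1 + (y')^2) ) = 0  ⇒  y' / sqrt(1 + (y')^2) = const.
Hence y' is constant, so y(x) is affine.
Fitting the endpoints (-5, 3) and (4, 0):
    slope m = (0 − 3) / (4 − (-5)) = -1/3,
    intercept c = 3 − m·(-5) = 4/3.
Extremal: y(x) = (-1/3) x + 4/3.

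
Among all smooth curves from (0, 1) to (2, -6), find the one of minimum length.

Arc-length functional: J[y] = ∫ sqrt(1 + (y')^2) dx.
Lagrangian L = sqrt(1 + (y')^2) has no explicit y dependence, so ∂L/∂y = 0 and the Euler-Lagrange equation gives
    d/dx( y' / sqrt(1 + (y')^2) ) = 0  ⇒  y' / sqrt(1 + (y')^2) = const.
Hence y' is constant, so y(x) is affine.
Fitting the endpoints (0, 1) and (2, -6):
    slope m = ((-6) − 1) / (2 − 0) = -7/2,
    intercept c = 1 − m·0 = 1.
Extremal: y(x) = (-7/2) x + 1.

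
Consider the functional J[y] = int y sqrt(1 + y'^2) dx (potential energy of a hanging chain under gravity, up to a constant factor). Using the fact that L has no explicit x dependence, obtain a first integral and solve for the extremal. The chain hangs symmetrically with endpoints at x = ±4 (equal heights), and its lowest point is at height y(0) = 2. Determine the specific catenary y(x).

The Lagrangian L(y, y') = y sqrt(1 + y'^2) has no explicit x dependence, so the Beltrami identity applies:
    L − y' ∂L/∂y' = C.
Compute ∂L/∂y' = y · y' / sqrt(1 + y'^2). Then
    L − y' ∂L/∂y'
    = y sqrt(1 + y'^2) − y · y'^2 / sqrt(1 + y'^2)
    = y (1 + y'^2 − y'^2) / sqrt(1 + y'^2)
    = y / sqrt(1 + y'^2) = C.
Squaring gives y^2 = C^2 (1 + y'^2), i.e.
    y'^2 = y^2 / C^2 − 1.
Separating variables,
    dy / sqrt(y^2 − C^2) = dx / C,
and integrating gives arccosh(y / C) = (x − a)/C, so
    y(x) = C cosh((x − a)/C),
the catenary. The constants C and a are fixed by the two endpoint conditions (and, for the hanging-chain problem, the length constraint selects C).
Now fit the given data. The endpoints x = ±4 are symmetric at equal height, so the catenary is even about its minimum: a = 0 and y(x) = C cosh(x/C). The lowest point is y(0) = C cosh(0) = C, and we are told y(0) = 2, so C = 2. Therefore
    y(x) = 2 cosh(x/2),
and at the endpoints
    y(±4) = 2 cosh(4/2).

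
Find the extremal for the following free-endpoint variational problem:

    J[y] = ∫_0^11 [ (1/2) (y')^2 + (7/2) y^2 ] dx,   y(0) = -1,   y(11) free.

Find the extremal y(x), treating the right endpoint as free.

The Lagrangian L = (1/2) (y')^2 + (7/2) y^2 gives
    ∂L/∂y = 7 y,   ∂L/∂y' = y'.
Euler-Lagrange: y'' − 7 y = 0.
With k = sqrt(7), the general solution is
    y(x) = A cosh(sqrt(7) x) + B sinh(sqrt(7) x).
Fixed left endpoint y(0) = -1 ⇒ A = -1.
The right endpoint x = 11 is free, so the natural (transversality) condition is ∂L/∂y' |_{x=11} = 0, i.e. y'(11) = 0.
Compute y'(x) = A k sinh(k x) + B k cosh(k x), so
    y'(11) = A k sinh(k·11) + B k cosh(k·11) = 0
    ⇒ B = −A tanh(k·11) = tanh(sqrt(7)·11).
Therefore the extremal is
    y(x) = −cosh(sqrt(7) x) + tanh(sqrt(7)·11) sinh(sqrt(7) x).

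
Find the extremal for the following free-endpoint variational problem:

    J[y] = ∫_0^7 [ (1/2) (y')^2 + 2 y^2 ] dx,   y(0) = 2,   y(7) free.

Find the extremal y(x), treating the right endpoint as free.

The Lagrangian L = (1/2) (y')^2 + 2 y^2 gives
    ∂L/∂y = 4 y,   ∂L/∂y' = y'.
Euler-Lagrange: y'' − 4 y = 0.
With k = 2, the general solution is
    y(x) = A cosh(2 x) + B sinh(2 x).
Fixed left endpoint y(0) = 2 ⇒ A = 2.
The right endpoint x = 7 is free, so the natural (transversality) condition is ∂L/∂y' |_{x=7} = 0, i.e. y'(7) = 0.
Compute y'(x) = A k sinh(k x) + B k cosh(k x), so
    y'(7) = A k sinh(k·7) + B k cosh(k·7) = 0
    ⇒ B = −A tanh(k·7) = − 2 tanh(2·7).
Therefore the extremal is
    y(x) = 2 cosh(2 x) − 2 tanh(2·7) sinh(2 x).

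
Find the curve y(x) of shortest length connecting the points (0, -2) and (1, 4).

Arc-length functional: J[y] = ∫ sqrt(1 + (y')^2) dx.
Lagrangian L = sqrt(1 + (y')^2) has no explicit y dependence, so ∂L/∂y = 0 and the Euler-Lagrange equation gives
    d/dx( y' / sqrt(1 + (y')^2) ) = 0  ⇒  y' / sqrt(1 + (y')^2) = const.
Hence y' is constant, so y(x) is affine.
Fitting the endpoints (0, -2) and (1, 4):
    slope m = (4 − (-2)) / (1 − 0) = 6,
    intercept c = (-2) − m·0 = -2.
Extremal: y(x) = 6 x - 2.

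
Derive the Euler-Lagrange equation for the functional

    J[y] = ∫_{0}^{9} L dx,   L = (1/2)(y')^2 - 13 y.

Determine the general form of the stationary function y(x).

The Lagrangian is L = (1/2)(y')^2 - 13 y.
∂L/∂y = -13.
∂L/∂y' = y'.
The Euler-Lagrange equation d/dx(∂L/∂y') − ∂L/∂y = 0 becomes:
    y'' + 13 = 0
General solution: y(x) = -(13/2) x^2 + A x + B, where A and B are arbitrary constants fixed by the endpoint conditions.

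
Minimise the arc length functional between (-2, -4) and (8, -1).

Arc-length functional: J[y] = ∫ sqrt(1 + (y')^2) dx.
Lagrangian L = sqrt(1 + (y')^2) has no explicit y dependence, so ∂L/∂y = 0 and the Euler-Lagrange equation gives
    d/dx( y' / sqrt(1 + (y')^2) ) = 0  ⇒  y' / sqrt(1 + (y')^2) = const.
Hence y' is constant, so y(x) is affine.
Fitting the endpoints (-2, -4) and (8, -1):
    slope m = ((-1) − (-4)) / (8 − (-2)) = 3/10,
    intercept c = (-4) − m·(-2) = -17/5.
Extremal: y(x) = (3/10) x - 17/5.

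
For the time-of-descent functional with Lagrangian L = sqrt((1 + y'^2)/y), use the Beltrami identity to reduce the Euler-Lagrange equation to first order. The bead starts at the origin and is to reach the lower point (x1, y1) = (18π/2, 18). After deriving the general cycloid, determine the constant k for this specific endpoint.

The Lagrangian L = sqrt((1 + y'^2) / y) has no explicit x dependence, so the Beltrami identity applies:
    L − y' ∂L/∂y' = C.
Compute ∂L/∂y' = y' / sqrt(y (1 + y'^2)).
Substitute:
    sqrt((1 + y'^2)/y) − y'·y' / sqrt(y (1 + y'^2))
    = (1 + y'^2) / sqrt(y (1 + y'^2)) − y'^2 / sqrt(y (1 + y'^2))
    = 1 / sqrt(y (1 + y'^2)) = C.
Squaring and rearranging gives the first integral
    y (1 + y'^2) = 1/C^2 =: k   (constant).
Solving this first-order ODE by the substitution
    y = (k/2)(1 − cos θ)
yields the cycloid parameterisation
    x(θ) = (k/2)(θ − sin θ),   y(θ) = (k/2)(1 − cos θ).
The constant k is fixed by the endpoint condition.
Now fit the given lower endpoint (x1, y1) = (18π/2, 18). At the bottom of the first arch (θ = π), the parametric equations give
    y(π) = (k/2)(1 − cos π) = k,
    x(π) = (k/2)(π − sin π) = kπ/2.
Matching y(π) = 18 gives k = 18, consistent with x(π) = 18π/2. Therefore the specific cycloid is
    x(θ) = (18/2)(θ − sin θ),   y(θ) = (18/2)(1 − cos θ).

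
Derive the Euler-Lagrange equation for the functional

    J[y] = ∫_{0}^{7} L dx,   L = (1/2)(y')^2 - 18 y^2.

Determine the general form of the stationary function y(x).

The Lagrangian is L = (1/2)(y')^2 - 18 y^2.
∂L/∂y = -36y.
∂L/∂y' = y'.
The Euler-Lagrange equation d/dx(∂L/∂y') − ∂L/∂y = 0 becomes:
    y'' + 36 y = 0
General solution: y(x) = A sin(6x) + B cos(6x), where A and B are arbitrary constants fixed by the endpoint conditions.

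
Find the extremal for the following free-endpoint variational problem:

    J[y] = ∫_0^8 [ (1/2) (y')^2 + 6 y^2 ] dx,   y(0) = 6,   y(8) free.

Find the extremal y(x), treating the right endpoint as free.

The Lagrangian L = (1/2) (y')^2 + 6 y^2 gives
    ∂L/∂y = 12 y,   ∂L/∂y' = y'.
Euler-Lagrange: y'' − 12 y = 0.
With k = sqrt(12), the general solution is
    y(x) = A cosh(sqrt(12) x) + B sinh(sqrt(12) x).
Fixed left endpoint y(0) = 6 ⇒ A = 6.
The right endpoint x = 8 is free, so the natural (transversality) condition is ∂L/∂y' |_{x=8} = 0, i.e. y'(8) = 0.
Compute y'(x) = A k sinh(k x) + B k cosh(k x), so
    y'(8) = A k sinh(k·8) + B k cosh(k·8) = 0
    ⇒ B = −A tanh(k·8) = − 6 tanh(sqrt(12)·8).
Therefore the extremal is
    y(x) = 6 cosh(sqrt(12) x) − 6 tanh(sqrt(12)·8) sinh(sqrt(12) x).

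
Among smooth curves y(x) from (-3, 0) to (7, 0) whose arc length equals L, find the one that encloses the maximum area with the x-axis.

Set up the augmented Lagrangian using a multiplier λ for the length constraint:
    F(y, y') = y − λ sqrt(1 + y'^2).
F has no explicit x dependence, so the Beltrami identity yields a first integral
    F − y' ∂F/∂y' = C.
Compute ∂F/∂y' = −λ y' / sqrt(1 + y'^2). Then
    y − λ sqrt(1 + y'^2) + λ y'^2 / sqrt(1 + y'^2) = C
    ⇒  y − λ / sqrt(1 + y'^2) = C.
Solving for y' and integrating gives
    (x − a)^2 + (y − b)^2 = λ^2,
a circular arc of radius λ. The constants a, b are determined by the endpoint conditions y(-3) = y(7) = 0, and λ is fixed implicitly by the length constraint
    ∫_{-3}^{7} sqrt(1 + y'^2) dx = L.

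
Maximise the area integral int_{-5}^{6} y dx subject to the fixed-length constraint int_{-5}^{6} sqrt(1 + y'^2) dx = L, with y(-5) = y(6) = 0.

Set up the augmented Lagrangian using a multiplier λ for the length constraint:
    F(y, y') = y − λ sqrt(1 + y'^2).
F has no explicit x dependence, so the Beltrami identity yields a first integral
    F − y' ∂F/∂y' = C.
Compute ∂F/∂y' = −λ y' / sqrt(1 + y'^2). Then
    y − λ sqrt(1 + y'^2) + λ y'^2 / sqrt(1 + y'^2) = C
    ⇒  y − λ / sqrt(1 + y'^2) = C.
Solving for y' and integrating gives
    (x − a)^2 + (y − b)^2 = λ^2,
a circular arc of radius λ. The constants a, b are determined by the endpoint conditions y(-5) = y(6) = 0, and λ is fixed implicitly by the length constraint
    ∫_{-5}^{6} sqrt(1 + y'^2) dx = L.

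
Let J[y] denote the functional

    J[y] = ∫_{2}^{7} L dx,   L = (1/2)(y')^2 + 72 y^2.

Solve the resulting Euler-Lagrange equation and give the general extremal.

The Lagrangian is L = (1/2)(y')^2 + 72 y^2.
∂L/∂y = 144y.
∂L/∂y' = y'.
The Euler-Lagrange equation d/dx(∂L/∂y') − ∂L/∂y = 0 becomes:
    y'' - 144 y = 0
General solution: y(x) = A e^(12x) + B e^(-12x), where A and B are arbitrary constants fixed by the endpoint conditions.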